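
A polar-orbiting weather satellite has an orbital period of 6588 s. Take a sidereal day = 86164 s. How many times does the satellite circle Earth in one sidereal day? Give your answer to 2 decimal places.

13.08

Orbits per sidereal day = 86164 / 6588.0 = 13.079.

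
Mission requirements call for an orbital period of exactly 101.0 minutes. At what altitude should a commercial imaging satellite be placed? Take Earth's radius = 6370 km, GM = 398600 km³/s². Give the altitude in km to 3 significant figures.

814 km

T = 101.0 min = 6060.0 s.
From T = 2π√(a³/μ): a = (μ T²/4π²)^(1/3) = (398600 × 6060.0² / 4π²)^(1/3) = 7184 km.
Altitude h = a − R = 7184 − 6370 = 814 km.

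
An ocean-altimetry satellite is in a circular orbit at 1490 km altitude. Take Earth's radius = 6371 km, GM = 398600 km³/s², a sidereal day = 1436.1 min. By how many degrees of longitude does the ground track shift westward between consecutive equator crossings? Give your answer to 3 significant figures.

Semi-major axis a = 6371 + 1490 = 7861 km. Period T = 2π√(a³/μ) = 2π√(7861³/398600) = 6936.3 s = 115.61 min.
During one orbit Earth rotates (6936.3 / 86166) × 360° = 28.98°.

29.0°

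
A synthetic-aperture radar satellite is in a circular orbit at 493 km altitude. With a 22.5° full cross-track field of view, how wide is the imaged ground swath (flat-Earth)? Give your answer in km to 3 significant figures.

Half-angle = 22.5°/2 = 11.25°.
Swath width ≈ 2h·tan(θ/2) = 2 × 493 × tan(11.25°) = 196.1 km.

196 km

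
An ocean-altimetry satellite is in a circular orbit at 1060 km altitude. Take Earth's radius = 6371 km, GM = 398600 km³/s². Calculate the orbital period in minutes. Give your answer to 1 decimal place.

Semi-major axis a = 6371 + 1060 = 7431 km. Period T = 2π√(a³/μ) = 2π√(7431³/398600) = 6375.0 s = 106.25 min.

106.3 min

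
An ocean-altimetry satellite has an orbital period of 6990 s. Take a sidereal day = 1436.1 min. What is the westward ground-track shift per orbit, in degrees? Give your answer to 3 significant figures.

During one orbit Earth rotates (6990.0 / 86166) × 360° = 29.20°.

29.2°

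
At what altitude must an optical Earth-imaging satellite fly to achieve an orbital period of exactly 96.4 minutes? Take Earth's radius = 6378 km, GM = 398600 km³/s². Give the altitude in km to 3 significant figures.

586 km

T = 96.4 min = 5784.0 s.
From T = 2π√(a³/μ): a = (μ T²/4π²)^(1/3) = (398600 × 5784.0² / 4π²)^(1/3) = 6964 km.
Altitude h = a − R = 6964 − 6378 = 586 km.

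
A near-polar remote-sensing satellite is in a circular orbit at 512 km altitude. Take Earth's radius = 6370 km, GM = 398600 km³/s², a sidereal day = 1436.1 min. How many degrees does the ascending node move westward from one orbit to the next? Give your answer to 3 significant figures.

23.7°

Semi-major axis a = 6370 + 512 = 6882 km. Period T = 2π√(a³/μ) = 2π√(6882³/398600) = 5681.8 s = 94.70 min.
During one orbit Earth rotates (5681.8 / 86166) × 360° = 23.74°.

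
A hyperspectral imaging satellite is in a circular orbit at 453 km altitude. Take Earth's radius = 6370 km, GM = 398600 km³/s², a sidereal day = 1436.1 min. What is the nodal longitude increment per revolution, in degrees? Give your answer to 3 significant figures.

Semi-major axis a = 6370 + 453 = 6823 km. Period T = 2π√(a³/μ) = 2π√(6823³/398600) = 5608.9 s = 93.48 min.
During one orbit Earth rotates (5608.9 / 86166) × 360° = 23.43°.

23.4°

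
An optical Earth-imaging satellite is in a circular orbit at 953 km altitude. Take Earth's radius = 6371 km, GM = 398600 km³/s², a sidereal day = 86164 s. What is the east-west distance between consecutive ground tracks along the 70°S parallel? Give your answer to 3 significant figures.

991 km

Semi-major axis a = 6371 + 953 = 7324 km. Period T = 2π√(a³/μ) = 2π√(7324³/398600) = 6237.8 s = 103.96 min.
Node shift per orbit = (6237.8/86164) × 360° = 26.06°.
Equatorial spacing = 26.06 × 111.2 km/° = 2898 km.
At 70° latitude, spacing = 2898 × cos(70°) = 991 km.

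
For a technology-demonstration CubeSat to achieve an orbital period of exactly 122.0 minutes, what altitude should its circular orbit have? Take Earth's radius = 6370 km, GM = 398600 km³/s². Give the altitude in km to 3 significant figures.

T = 122.0 min = 7320.0 s.
From T = 2π√(a³/μ): a = (μ T²/4π²)^(1/3) = (398600 × 7320.0² / 4π²)^(1/3) = 8148 km.
Altitude h = a − R = 8148 − 6370 = 1778 km.

1780 km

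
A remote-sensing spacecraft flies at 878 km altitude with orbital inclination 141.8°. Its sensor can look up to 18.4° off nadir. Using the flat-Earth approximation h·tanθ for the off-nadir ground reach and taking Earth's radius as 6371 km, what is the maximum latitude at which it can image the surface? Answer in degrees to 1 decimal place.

Retrograde orbit: the ground track reaches ±(180° − i) = ±(180 − 141.8) = ±38.2°.
Sensor half-swath on the ground ≈ 878·tan(18.4°) = 292 km = 2.63° of latitude.
Maximum observable latitude ≈ 38.2 + 2.63 = 40.8°.

40.8°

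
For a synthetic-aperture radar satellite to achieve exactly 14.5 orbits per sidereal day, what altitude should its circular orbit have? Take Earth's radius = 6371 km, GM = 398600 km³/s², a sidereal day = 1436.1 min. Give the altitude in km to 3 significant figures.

Required period T = 86166 / 14.5 = 5942.5 s.
From T = 2π√(a³/μ): a = (μ T²/4π²)^(1/3) = (398600 × 5942.5² / 4π²)^(1/3) = 7091 km.
Altitude h = a − R = 7091 − 6371 = 720 km.

720 km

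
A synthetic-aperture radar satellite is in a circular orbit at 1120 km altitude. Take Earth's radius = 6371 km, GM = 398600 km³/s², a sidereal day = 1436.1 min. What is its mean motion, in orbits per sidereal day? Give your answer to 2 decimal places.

13.35

Semi-major axis a = 6371 + 1120 = 7491 km. Period T = 2π√(a³/μ) = 2π√(7491³/398600) = 6452.4 s = 107.54 min.
Orbits per sidereal day = 86166 / 6452.4 = 13.354.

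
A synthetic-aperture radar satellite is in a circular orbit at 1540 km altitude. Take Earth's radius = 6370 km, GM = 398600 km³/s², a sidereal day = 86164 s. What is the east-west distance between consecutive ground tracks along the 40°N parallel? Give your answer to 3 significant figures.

Semi-major axis a = 6370 + 1540 = 7910 km. Period T = 2π√(a³/μ) = 2π√(7910³/398600) = 7001.3 s = 116.69 min.
Node shift per orbit = (7001.3/86164) × 360° = 29.25°.
Equatorial spacing = 29.25 × 111.2 km/° = 3252 km.
At 40° latitude, spacing = 3252 × cos(40°) = 2491 km.

2490 km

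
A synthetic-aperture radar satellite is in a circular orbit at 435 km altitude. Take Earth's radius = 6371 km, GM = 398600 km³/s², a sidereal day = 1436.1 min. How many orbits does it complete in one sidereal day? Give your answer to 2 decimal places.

15.42

Semi-major axis a = 6371 + 435 = 6806 km. Period T = 2π√(a³/μ) = 2π√(6806³/398600) = 5587.9 s = 93.13 min.
Orbits per sidereal day = 86166 / 5587.9 = 15.420.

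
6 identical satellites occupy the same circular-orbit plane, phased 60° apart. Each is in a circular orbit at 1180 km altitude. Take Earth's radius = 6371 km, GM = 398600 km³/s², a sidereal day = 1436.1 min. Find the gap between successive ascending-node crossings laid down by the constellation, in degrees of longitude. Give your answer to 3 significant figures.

Semi-major axis a = 6371 + 1180 = 7551 km. Period T = 2π√(a³/μ) = 2π√(7551³/398600) = 6530.1 s = 108.83 min.
Single-satellite node shift = (6530.1/86166) × 360° = 27.28°.
With 6 satellites evenly phased, successive equator crossings are 27.28/6 = 4.547° apart.

4.55°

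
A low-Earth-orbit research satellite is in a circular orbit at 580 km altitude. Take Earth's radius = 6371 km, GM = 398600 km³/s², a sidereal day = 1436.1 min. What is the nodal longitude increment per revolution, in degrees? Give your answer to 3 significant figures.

24.1°

Semi-major axis a = 6371 + 580 = 6951 km. Period T = 2π√(a³/μ) = 2π√(6951³/398600) = 5767.4 s = 96.12 min.
During one orbit Earth rotates (5767.4 / 86166) × 360° = 24.10°.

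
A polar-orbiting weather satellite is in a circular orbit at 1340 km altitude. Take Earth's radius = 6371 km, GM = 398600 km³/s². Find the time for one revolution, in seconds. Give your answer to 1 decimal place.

Semi-major axis a = 6371 + 1340 = 7711 km. Period T = 2π√(a³/μ) = 2π√(7711³/398600) = 6738.7 s = 112.31 min.

6738.7 seconds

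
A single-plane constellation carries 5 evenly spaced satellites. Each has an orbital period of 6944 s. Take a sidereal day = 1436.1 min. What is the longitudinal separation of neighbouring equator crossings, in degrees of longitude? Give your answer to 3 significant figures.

5.80°

Single-satellite node shift = (6944.0/86166) × 360° = 29.01°.
With 5 satellites evenly phased, successive equator crossings are 29.01/5 = 5.802° apart.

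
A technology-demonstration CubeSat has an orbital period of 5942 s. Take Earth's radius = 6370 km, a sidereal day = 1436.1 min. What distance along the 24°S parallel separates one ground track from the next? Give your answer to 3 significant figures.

2520 km

Node shift per orbit = (5942.0/86166) × 360° = 24.83°.
Equatorial spacing = 24.83 × 111.2 km/° = 2760 km.
At 24° latitude, spacing = 2760 × cos(24°) = 2521 km.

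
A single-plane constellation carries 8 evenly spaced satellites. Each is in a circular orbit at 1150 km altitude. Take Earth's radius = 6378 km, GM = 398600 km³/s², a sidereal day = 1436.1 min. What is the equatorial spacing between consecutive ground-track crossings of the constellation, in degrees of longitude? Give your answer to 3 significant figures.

3.39°

Semi-major axis a = 6378 + 1150 = 7528 km. Period T = 2π√(a³/μ) = 2π√(7528³/398600) = 6500.3 s = 108.34 min.
Single-satellite node shift = (6500.3/86166) × 360° = 27.16°.
With 8 satellites evenly phased, successive equator crossings are 27.16/8 = 3.395° apart.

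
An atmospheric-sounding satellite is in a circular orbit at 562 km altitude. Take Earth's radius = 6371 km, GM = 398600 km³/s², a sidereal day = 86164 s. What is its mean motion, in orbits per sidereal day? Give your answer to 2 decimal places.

Semi-major axis a = 6371 + 562 = 6933 km. Period T = 2π√(a³/μ) = 2π√(6933³/398600) = 5745.0 s = 95.75 min.
Orbits per sidereal day = 86164 / 5745.0 = 14.998.

15.00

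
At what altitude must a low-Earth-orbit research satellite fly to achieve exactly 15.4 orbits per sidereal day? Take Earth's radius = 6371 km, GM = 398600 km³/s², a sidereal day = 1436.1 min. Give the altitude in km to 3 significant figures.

441 km

Required period T = 86166 / 15.4 = 5595.2 s.
From T = 2π√(a³/μ): a = (μ T²/4π²)^(1/3) = (398600 × 5595.2² / 4π²)^(1/3) = 6812 km.
Altitude h = a − R = 6812 − 6371 = 441 km.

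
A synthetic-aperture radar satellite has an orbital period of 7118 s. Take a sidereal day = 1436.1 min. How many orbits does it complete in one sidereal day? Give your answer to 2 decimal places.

12.11

Orbits per sidereal day = 86166 / 7118.0 = 12.105.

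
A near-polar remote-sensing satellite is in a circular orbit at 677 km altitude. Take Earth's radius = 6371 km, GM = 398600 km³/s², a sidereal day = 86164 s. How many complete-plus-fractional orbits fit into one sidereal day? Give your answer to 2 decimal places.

Semi-major axis a = 6371 + 677 = 7048 km. Period T = 2π√(a³/μ) = 2π√(7048³/398600) = 5888.6 s = 98.14 min.
Orbits per sidereal day = 86164 / 5888.6 = 14.632.

14.63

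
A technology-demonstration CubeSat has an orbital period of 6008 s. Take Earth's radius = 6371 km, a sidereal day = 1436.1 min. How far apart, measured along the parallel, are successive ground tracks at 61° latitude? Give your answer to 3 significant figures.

Node shift per orbit = (6008.0/86166) × 360° = 25.10°.
Equatorial spacing = 25.10 × 111.2 km/° = 2791 km.
At 61° latitude, spacing = 2791 × cos(61°) = 1353 km.

1350 km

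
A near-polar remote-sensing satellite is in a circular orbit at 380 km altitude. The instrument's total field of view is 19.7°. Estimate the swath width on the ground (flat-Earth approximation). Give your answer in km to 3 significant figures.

132 km

Half-angle = 19.7°/2 = 9.85°.
Swath width ≈ 2h·tan(θ/2) = 2 × 380 × tan(9.85°) = 132.0 km.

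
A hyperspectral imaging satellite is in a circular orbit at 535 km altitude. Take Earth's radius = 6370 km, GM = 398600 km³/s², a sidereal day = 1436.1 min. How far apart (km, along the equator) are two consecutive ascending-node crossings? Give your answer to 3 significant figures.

2650 km

Semi-major axis a = 6370 + 535 = 6905 km. Period T = 2π√(a³/μ) = 2π√(6905³/398600) = 5710.3 s = 95.17 min.
During one orbit Earth rotates (5710.3 / 86166) × 360° = 23.86°.
At the equator that is 23.86° × (2π·6370/360) km/° = 23.86 × 111.2 = 2652 km.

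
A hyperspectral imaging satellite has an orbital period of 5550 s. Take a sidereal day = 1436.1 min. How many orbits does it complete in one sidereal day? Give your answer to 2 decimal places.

Orbits per sidereal day = 86166 / 5550.0 = 15.525.

15.53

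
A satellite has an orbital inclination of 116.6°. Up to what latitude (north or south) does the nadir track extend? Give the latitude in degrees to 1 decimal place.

Retrograde orbit: the ground track reaches ±(180° − i) = ±(180 − 116.6) = ±63.4°.

63.4°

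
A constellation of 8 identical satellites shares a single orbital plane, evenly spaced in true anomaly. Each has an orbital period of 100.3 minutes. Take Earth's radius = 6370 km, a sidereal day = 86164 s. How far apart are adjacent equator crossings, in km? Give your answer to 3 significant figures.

T = 100.3 min = 6018.0 s.
Single-satellite node shift = (6018.0/86164) × 360° = 25.14°.
With 8 satellites evenly phased, successive equator crossings are 25.14/8 = 3.143° apart.
That is 3.143 × 111.2 = 349 km at the equator.

349 km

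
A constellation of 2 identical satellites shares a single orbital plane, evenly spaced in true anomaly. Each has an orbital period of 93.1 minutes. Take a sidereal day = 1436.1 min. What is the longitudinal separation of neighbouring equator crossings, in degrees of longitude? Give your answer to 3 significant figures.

T = 93.1 min = 5586.0 s.
Single-satellite node shift = (5586.0/86166) × 360° = 23.34°.
With 2 satellites evenly phased, successive equator crossings are 23.34/2 = 11.669° apart.

11.7°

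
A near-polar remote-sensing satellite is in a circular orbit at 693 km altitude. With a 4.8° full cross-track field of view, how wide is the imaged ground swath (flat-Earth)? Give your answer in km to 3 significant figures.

58.1 km

Half-angle = 4.8°/2 = 2.4°.
Swath width ≈ 2h·tan(θ/2) = 2 × 693 × tan(2.4°) = 58.1 km.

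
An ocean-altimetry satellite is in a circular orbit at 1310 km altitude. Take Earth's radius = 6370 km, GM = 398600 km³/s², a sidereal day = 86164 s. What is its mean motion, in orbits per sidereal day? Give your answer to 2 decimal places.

12.86

Semi-major axis a = 6370 + 1310 = 7680 km. Period T = 2π√(a³/μ) = 2π√(7680³/398600) = 6698.1 s = 111.64 min.
Orbits per sidereal day = 86164 / 6698.1 = 12.864.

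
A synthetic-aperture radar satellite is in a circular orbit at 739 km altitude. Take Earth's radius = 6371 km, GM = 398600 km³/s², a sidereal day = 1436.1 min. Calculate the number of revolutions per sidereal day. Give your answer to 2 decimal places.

14.44

Semi-major axis a = 6371 + 739 = 7110 km. Period T = 2π√(a³/μ) = 2π√(7110³/398600) = 5966.4 s = 99.44 min.
Orbits per sidereal day = 86166 / 5966.4 = 14.442.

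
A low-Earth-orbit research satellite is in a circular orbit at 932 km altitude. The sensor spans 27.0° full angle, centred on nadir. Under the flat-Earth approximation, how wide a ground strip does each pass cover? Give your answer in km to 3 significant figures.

448 km

Half-angle = 27.0°/2 = 13.5°.
Swath width ≈ 2h·tan(θ/2) = 2 × 932 × tan(13.5°) = 447.5 km.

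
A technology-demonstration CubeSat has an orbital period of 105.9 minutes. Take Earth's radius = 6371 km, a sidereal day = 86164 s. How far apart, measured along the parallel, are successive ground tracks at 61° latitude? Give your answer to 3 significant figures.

1430 km

T = 105.9 min = 6354.0 s.
Node shift per orbit = (6354.0/86164) × 360° = 26.55°.
Equatorial spacing = 26.55 × 111.2 km/° = 2952 km.
At 61° latitude, spacing = 2952 × cos(61°) = 1431 km.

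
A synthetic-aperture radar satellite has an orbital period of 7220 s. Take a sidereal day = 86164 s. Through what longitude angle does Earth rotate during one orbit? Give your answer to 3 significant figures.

30.2°

During one orbit Earth rotates (7220.0 / 86164) × 360° = 30.17°.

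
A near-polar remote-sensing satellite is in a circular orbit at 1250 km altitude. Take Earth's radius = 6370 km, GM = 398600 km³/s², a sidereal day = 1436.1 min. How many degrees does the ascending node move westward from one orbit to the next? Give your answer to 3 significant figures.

Semi-major axis a = 6370 + 1250 = 7620 km. Period T = 2π√(a³/μ) = 2π√(7620³/398600) = 6619.8 s = 110.33 min.
During one orbit Earth rotates (6619.8 / 86166) × 360° = 27.66°.

27.7°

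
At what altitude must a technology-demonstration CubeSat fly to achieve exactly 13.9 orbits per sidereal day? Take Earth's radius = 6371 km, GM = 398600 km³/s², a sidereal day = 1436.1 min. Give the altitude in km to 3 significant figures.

Required period T = 86166 / 13.9 = 6199.0 s.
From T = 2π√(a³/μ): a = (μ T²/4π²)^(1/3) = (398600 × 6199.0² / 4π²)^(1/3) = 7294 km.
Altitude h = a − R = 7294 − 6371 = 923 km.

923 km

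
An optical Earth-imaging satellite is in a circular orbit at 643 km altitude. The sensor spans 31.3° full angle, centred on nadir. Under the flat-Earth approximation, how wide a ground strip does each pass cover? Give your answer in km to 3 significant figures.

Half-angle = 31.3°/2 = 15.65°.
Swath width ≈ 2h·tan(θ/2) = 2 × 643 × tan(15.65°) = 360.3 km.

360 km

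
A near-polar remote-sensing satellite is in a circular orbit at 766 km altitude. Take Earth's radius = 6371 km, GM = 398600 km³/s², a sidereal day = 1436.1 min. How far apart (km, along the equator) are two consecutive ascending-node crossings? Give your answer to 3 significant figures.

Semi-major axis a = 6371 + 766 = 7137 km. Period T = 2π√(a³/μ) = 2π√(7137³/398600) = 6000.5 s = 100.01 min.
During one orbit Earth rotates (6000.5 / 86166) × 360° = 25.07°.
At the equator that is 25.07° × (2π·6371/360) km/° = 25.07 × 111.2 = 2788 km.

2790 km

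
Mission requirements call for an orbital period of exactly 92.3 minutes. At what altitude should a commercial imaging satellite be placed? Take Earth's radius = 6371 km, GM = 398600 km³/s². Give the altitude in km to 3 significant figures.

394 km

T = 92.3 min = 5538.0 s.
From T = 2π√(a³/μ): a = (μ T²/4π²)^(1/3) = (398600 × 5538.0² / 4π²)^(1/3) = 6765 km.
Altitude h = a − R = 6765 − 6371 = 394 km.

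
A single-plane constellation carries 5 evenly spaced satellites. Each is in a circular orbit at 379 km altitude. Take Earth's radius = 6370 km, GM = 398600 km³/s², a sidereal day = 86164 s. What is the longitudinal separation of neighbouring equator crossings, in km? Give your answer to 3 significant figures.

513 km

Semi-major axis a = 6370 + 379 = 6749 km. Period T = 2π√(a³/μ) = 2π√(6749³/398600) = 5517.9 s = 91.96 min.
Single-satellite node shift = (5517.9/86164) × 360° = 23.05°.
With 5 satellites evenly phased, successive equator crossings are 23.05/5 = 4.611° apart.
That is 4.611 × 111.2 = 513 km at the equator.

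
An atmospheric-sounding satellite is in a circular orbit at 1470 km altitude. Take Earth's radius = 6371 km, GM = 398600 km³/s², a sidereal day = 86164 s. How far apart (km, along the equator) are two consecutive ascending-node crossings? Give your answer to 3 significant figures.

Semi-major axis a = 6371 + 1470 = 7841 km. Period T = 2π√(a³/μ) = 2π√(7841³/398600) = 6909.8 s = 115.16 min.
During one orbit Earth rotates (6909.8 / 86164) × 360° = 28.87°.
At the equator that is 28.87° × (2π·6371/360) km/° = 28.87 × 111.2 = 3210 km.

3210 km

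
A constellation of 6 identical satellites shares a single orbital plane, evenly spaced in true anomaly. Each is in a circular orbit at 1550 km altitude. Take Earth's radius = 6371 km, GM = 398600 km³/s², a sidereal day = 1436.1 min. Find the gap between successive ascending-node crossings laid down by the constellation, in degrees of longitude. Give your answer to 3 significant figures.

Semi-major axis a = 6371 + 1550 = 7921 km. Period T = 2π√(a³/μ) = 2π√(7921³/398600) = 7015.9 s = 116.93 min.
Single-satellite node shift = (7015.9/86166) × 360° = 29.31°.
With 6 satellites evenly phased, successive equator crossings are 29.31/6 = 4.885° apart.

4.89°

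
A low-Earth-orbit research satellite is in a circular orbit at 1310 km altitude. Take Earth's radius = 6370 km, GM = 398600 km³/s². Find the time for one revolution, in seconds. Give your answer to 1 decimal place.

Semi-major axis a = 6370 + 1310 = 7680 km. Period T = 2π√(a³/μ) = 2π√(7680³/398600) = 6698.1 s = 111.64 min.

6698.1 seconds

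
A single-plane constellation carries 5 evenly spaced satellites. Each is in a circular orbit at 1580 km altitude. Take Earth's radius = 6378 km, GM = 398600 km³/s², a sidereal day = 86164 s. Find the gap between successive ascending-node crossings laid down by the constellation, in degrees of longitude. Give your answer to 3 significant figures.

5.90°

Semi-major axis a = 6378 + 1580 = 7958 km. Period T = 2π√(a³/μ) = 2π√(7958³/398600) = 7065.1 s = 117.75 min.
Single-satellite node shift = (7065.1/86164) × 360° = 29.52°.
With 5 satellites evenly phased, successive equator crossings are 29.52/5 = 5.904° apart.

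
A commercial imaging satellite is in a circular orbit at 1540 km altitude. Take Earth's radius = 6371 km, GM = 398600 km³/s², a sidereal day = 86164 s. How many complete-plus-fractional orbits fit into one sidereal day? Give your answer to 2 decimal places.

12.30

Semi-major axis a = 6371 + 1540 = 7911 km. Period T = 2π√(a³/μ) = 2π√(7911³/398600) = 7002.6 s = 116.71 min.
Orbits per sidereal day = 86164 / 7002.6 = 12.305.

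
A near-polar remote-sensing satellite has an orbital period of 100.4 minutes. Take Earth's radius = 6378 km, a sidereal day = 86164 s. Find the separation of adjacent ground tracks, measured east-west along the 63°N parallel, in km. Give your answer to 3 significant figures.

T = 100.4 min = 6024.0 s.
Node shift per orbit = (6024.0/86164) × 360° = 25.17°.
Equatorial spacing = 25.17 × 111.3 km/° = 2802 km.
At 63° latitude, spacing = 2802 × cos(63°) = 1272 km.

1270 km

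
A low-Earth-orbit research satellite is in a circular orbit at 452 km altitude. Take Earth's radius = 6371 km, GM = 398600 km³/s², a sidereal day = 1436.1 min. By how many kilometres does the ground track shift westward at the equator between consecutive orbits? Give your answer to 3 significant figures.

Semi-major axis a = 6371 + 452 = 6823 km. Period T = 2π√(a³/μ) = 2π√(6823³/398600) = 5608.9 s = 93.48 min.
During one orbit Earth rotates (5608.9 / 86166) × 360° = 23.43°.
At the equator that is 23.43° × (2π·6371/360) km/° = 23.43 × 111.2 = 2606 km.

2610 km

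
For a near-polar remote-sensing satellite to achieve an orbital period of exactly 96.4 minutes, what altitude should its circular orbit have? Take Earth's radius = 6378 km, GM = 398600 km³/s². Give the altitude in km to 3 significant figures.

T = 96.4 min = 5784.0 s.
From T = 2π√(a³/μ): a = (μ T²/4π²)^(1/3) = (398600 × 5784.0² / 4π²)^(1/3) = 6964 km.
Altitude h = a − R = 6964 − 6378 = 586 km.

586 km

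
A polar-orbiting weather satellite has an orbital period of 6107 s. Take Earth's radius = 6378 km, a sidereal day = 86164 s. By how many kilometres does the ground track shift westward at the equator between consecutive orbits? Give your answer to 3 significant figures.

During one orbit Earth rotates (6107.0 / 86164) × 360° = 25.52°.
At the equator that is 25.52° × (2π·6378/360) km/° = 25.52 × 111.3 = 2840 km.

2840 km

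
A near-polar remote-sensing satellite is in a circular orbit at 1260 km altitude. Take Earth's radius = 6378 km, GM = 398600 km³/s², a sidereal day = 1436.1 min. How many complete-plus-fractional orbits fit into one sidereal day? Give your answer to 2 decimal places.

12.97

Semi-major axis a = 6378 + 1260 = 7638 km. Period T = 2π√(a³/μ) = 2π√(7638³/398600) = 6643.3 s = 110.72 min.
Orbits per sidereal day = 86166 / 6643.3 = 12.970.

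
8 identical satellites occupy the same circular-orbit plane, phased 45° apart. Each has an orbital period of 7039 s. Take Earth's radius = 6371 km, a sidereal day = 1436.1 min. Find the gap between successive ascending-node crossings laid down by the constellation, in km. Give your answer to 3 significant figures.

Single-satellite node shift = (7039.0/86166) × 360° = 29.41°.
With 8 satellites evenly phased, successive equator crossings are 29.41/8 = 3.676° apart.
That is 3.676 × 111.2 = 409 km at the equator.

409 km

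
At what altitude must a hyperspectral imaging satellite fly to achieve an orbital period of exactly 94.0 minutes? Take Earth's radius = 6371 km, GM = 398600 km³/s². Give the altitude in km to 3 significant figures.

477 km

T = 94.0 min = 5640.0 s.
From T = 2π√(a³/μ): a = (μ T²/4π²)^(1/3) = (398600 × 5640.0² / 4π²)^(1/3) = 6848 km.
Altitude h = a − R = 6848 − 6371 = 477 km.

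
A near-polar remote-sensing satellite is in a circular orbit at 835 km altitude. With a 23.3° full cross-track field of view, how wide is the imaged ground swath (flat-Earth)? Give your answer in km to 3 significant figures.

344 km

Half-angle = 23.3°/2 = 11.65°.
Swath width ≈ 2h·tan(θ/2) = 2 × 835 × tan(11.65°) = 344.3 km.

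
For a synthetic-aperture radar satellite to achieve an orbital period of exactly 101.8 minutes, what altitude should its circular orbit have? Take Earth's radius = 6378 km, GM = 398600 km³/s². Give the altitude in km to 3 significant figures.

T = 101.8 min = 6108.0 s.
From T = 2π√(a³/μ): a = (μ T²/4π²)^(1/3) = (398600 × 6108.0² / 4π²)^(1/3) = 7222 km.
Altitude h = a − R = 7222 − 6378 = 844 km.

844 km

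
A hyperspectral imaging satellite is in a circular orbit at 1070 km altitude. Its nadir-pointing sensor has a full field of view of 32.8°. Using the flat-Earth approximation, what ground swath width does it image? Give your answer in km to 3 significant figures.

Half-angle = 32.8°/2 = 16.4°.
Swath width ≈ 2h·tan(θ/2) = 2 × 1070 × tan(16.4°) = 629.8 km.

630 km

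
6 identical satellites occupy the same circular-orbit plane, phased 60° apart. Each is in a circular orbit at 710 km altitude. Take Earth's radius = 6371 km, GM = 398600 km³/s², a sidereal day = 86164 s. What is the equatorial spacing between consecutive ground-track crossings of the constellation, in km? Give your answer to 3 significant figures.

Semi-major axis a = 6371 + 710 = 7081 km. Period T = 2π√(a³/μ) = 2π√(7081³/398600) = 5930.0 s = 98.83 min.
Single-satellite node shift = (5930.0/86164) × 360° = 24.78°.
With 6 satellites evenly phased, successive equator crossings are 24.78/6 = 4.129° apart.
That is 4.129 × 111.2 = 459 km at the equator.

459 km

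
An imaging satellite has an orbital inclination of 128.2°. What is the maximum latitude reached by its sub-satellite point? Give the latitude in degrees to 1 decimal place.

Retrograde orbit: the ground track reaches ±(180° − i) = ±(180 − 128.2) = ±51.8°.

51.8°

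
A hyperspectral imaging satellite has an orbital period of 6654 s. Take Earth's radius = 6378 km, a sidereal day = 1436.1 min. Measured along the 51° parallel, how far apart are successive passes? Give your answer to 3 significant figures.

Node shift per orbit = (6654.0/86166) × 360° = 27.80°.
Equatorial spacing = 27.80 × 111.3 km/° = 3095 km.
At 51° latitude, spacing = 3095 × cos(51°) = 1948 km.

1950 km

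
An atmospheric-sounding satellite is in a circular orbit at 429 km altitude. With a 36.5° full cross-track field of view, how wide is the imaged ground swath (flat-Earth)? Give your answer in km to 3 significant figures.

Half-angle = 36.5°/2 = 18.25°.
Swath width ≈ 2h·tan(θ/2) = 2 × 429 × tan(18.25°) = 282.9 km.

283 km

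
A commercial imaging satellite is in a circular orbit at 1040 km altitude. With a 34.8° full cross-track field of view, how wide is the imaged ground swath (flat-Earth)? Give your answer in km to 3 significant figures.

Half-angle = 34.8°/2 = 17.4°.
Swath width ≈ 2h·tan(θ/2) = 2 × 1040 × tan(17.4°) = 651.8 km.

652 km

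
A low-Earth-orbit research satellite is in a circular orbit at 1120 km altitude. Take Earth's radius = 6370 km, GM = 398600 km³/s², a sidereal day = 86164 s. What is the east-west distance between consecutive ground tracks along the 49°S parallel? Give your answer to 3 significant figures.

Semi-major axis a = 6370 + 1120 = 7490 km. Period T = 2π√(a³/μ) = 2π√(7490³/398600) = 6451.1 s = 107.52 min.
Node shift per orbit = (6451.1/86164) × 360° = 26.95°.
Equatorial spacing = 26.95 × 111.2 km/° = 2997 km.
At 49° latitude, spacing = 2997 × cos(49°) = 1966 km.

1970 km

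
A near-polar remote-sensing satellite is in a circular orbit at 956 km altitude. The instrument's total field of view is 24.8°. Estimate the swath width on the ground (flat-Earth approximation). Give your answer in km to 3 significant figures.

420 km

Half-angle = 24.8°/2 = 12.4°.
Swath width ≈ 2h·tan(θ/2) = 2 × 956 × tan(12.4°) = 420.4 km.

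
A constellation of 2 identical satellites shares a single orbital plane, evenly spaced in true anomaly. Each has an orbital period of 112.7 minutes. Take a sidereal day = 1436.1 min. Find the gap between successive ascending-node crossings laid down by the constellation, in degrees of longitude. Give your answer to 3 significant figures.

T = 112.7 min = 6762.0 s.
Single-satellite node shift = (6762.0/86166) × 360° = 28.25°.
With 2 satellites evenly phased, successive equator crossings are 28.25/2 = 14.126° apart.

14.1°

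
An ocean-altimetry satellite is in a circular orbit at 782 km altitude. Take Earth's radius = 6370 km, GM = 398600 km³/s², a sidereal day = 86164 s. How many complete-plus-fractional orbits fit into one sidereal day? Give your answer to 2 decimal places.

Semi-major axis a = 6370 + 782 = 7152 km. Period T = 2π√(a³/μ) = 2π√(7152³/398600) = 6019.4 s = 100.32 min.
Orbits per sidereal day = 86164 / 6019.4 = 14.314.

14.31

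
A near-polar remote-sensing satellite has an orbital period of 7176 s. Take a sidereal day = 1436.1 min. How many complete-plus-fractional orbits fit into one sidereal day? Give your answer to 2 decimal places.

Orbits per sidereal day = 86166 / 7176.0 = 12.008.

12.01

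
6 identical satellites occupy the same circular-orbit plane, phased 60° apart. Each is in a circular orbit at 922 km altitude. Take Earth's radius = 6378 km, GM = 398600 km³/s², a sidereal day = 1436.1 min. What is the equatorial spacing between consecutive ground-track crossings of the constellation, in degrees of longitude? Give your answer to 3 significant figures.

Semi-major axis a = 6378 + 922 = 7300 km. Period T = 2π√(a³/μ) = 2π√(7300³/398600) = 6207.2 s = 103.45 min.
Single-satellite node shift = (6207.2/86166) × 360° = 25.93°.
With 6 satellites evenly phased, successive equator crossings are 25.93/6 = 4.322° apart.

4.32°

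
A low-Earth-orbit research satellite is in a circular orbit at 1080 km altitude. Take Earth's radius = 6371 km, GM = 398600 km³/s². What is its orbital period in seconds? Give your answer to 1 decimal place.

Semi-major axis a = 6371 + 1080 = 7451 km. Period T = 2π√(a³/μ) = 2π√(7451³/398600) = 6400.8 s = 106.68 min.

6400.8 seconds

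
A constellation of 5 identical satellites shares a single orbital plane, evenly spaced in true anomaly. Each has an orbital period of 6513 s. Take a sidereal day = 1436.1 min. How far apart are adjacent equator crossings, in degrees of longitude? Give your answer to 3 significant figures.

Single-satellite node shift = (6513.0/86166) × 360° = 27.21°.
With 5 satellites evenly phased, successive equator crossings are 27.21/5 = 5.442° apart.

5.44°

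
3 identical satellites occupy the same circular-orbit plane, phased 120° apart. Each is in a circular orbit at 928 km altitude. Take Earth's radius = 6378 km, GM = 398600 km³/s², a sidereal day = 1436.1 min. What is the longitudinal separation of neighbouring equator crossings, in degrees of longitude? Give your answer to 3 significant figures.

8.66°

Semi-major axis a = 6378 + 928 = 7306 km. Period T = 2π√(a³/μ) = 2π√(7306³/398600) = 6214.9 s = 103.58 min.
Single-satellite node shift = (6214.9/86166) × 360° = 25.97°.
With 3 satellites evenly phased, successive equator crossings are 25.97/3 = 8.655° apart.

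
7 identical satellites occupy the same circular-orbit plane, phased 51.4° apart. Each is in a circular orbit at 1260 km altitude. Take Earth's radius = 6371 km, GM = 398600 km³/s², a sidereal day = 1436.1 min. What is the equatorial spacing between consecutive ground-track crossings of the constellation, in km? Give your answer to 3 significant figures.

Semi-major axis a = 6371 + 1260 = 7631 km. Period T = 2π√(a³/μ) = 2π√(7631³/398600) = 6634.1 s = 110.57 min.
Single-satellite node shift = (6634.1/86166) × 360° = 27.72°.
With 7 satellites evenly phased, successive equator crossings are 27.72/7 = 3.960° apart.
That is 3.960 × 111.2 = 440 km at the equator.

440 km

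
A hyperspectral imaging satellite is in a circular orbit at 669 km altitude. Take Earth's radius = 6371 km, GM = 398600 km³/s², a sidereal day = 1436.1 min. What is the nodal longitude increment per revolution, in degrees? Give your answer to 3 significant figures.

24.6°

Semi-major axis a = 6371 + 669 = 7040 km. Period T = 2π√(a³/μ) = 2π√(7040³/398600) = 5878.5 s = 97.98 min.
During one orbit Earth rotates (5878.5 / 86166) × 360° = 24.56°.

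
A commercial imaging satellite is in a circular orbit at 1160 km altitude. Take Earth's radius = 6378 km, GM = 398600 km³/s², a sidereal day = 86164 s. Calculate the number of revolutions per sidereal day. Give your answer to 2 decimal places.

Semi-major axis a = 6378 + 1160 = 7538 km. Period T = 2π√(a³/μ) = 2π√(7538³/398600) = 6513.2 s = 108.55 min.
Orbits per sidereal day = 86164 / 6513.2 = 13.229.

13.23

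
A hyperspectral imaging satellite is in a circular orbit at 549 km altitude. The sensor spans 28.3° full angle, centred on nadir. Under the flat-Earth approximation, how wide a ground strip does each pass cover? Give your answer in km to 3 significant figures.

277 km

Half-angle = 28.3°/2 = 14.15°.
Swath width ≈ 2h·tan(θ/2) = 2 × 549 × tan(14.15°) = 276.8 km.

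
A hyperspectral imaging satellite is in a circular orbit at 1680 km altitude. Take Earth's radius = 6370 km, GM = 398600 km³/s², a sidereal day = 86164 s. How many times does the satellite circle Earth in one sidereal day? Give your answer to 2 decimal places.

Semi-major axis a = 6370 + 1680 = 8050 km. Period T = 2π√(a³/μ) = 2π√(8050³/398600) = 7187.9 s = 119.80 min.
Orbits per sidereal day = 86164 / 7187.9 = 11.987.

11.99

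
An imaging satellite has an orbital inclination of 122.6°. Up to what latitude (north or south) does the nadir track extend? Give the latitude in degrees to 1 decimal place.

Retrograde orbit: the ground track reaches ±(180° − i) = ±(180 − 122.6) = ±57.4°.

57.4°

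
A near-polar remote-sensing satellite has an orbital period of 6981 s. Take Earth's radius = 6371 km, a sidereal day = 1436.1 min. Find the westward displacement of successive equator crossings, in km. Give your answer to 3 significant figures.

During one orbit Earth rotates (6981.0 / 86166) × 360° = 29.17°.
At the equator that is 29.17° × (2π·6371/360) km/° = 29.17 × 111.2 = 3243 km.

3240 km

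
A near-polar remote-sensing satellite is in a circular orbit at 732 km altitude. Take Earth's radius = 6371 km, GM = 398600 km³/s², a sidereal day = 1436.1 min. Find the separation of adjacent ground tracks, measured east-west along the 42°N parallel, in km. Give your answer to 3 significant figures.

2060 km

Semi-major axis a = 6371 + 732 = 7103 km. Period T = 2π√(a³/μ) = 2π√(7103³/398600) = 5957.6 s = 99.29 min.
Node shift per orbit = (5957.6/86166) × 360° = 24.89°.
Equatorial spacing = 24.89 × 111.2 km/° = 2768 km.
At 42° latitude, spacing = 2768 × cos(42°) = 2057 km.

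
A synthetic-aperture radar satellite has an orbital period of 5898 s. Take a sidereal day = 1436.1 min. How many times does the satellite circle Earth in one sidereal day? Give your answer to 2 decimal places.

Orbits per sidereal day = 86166 / 5898.0 = 14.609.

14.61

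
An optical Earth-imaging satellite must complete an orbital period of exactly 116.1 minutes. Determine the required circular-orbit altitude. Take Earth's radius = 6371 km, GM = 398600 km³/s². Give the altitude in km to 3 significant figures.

T = 116.1 min = 6966.0 s.
From T = 2π√(a³/μ): a = (μ T²/4π²)^(1/3) = (398600 × 6966.0² / 4π²)^(1/3) = 7883 km.
Altitude h = a − R = 7883 − 6371 = 1512 km.

1510 km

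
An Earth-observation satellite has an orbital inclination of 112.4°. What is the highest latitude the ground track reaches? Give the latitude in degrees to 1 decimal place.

Retrograde orbit: the ground track reaches ±(180° − i) = ±(180 − 112.4) = ±67.6°.

67.6°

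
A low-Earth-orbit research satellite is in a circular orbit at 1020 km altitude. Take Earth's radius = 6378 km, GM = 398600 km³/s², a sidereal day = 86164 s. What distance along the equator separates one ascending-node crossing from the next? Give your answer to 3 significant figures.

2950 km

Semi-major axis a = 6378 + 1020 = 7398 km. Period T = 2π√(a³/μ) = 2π√(7398³/398600) = 6332.6 s = 105.54 min.
During one orbit Earth rotates (6332.6 / 86164) × 360° = 26.46°.
At the equator that is 26.46° × (2π·6378/360) km/° = 26.46 × 111.3 = 2945 km.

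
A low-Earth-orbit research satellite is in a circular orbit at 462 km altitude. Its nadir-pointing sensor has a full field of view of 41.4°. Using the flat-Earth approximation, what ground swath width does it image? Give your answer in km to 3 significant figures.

349 km

Half-angle = 41.4°/2 = 20.7°.
Swath width ≈ 2h·tan(θ/2) = 2 × 462 × tan(20.7°) = 349.2 km.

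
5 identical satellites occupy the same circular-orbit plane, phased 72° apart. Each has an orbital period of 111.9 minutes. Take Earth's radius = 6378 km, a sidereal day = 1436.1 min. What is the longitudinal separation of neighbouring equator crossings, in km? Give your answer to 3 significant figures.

625 km

T = 111.9 min = 6714.0 s.
Single-satellite node shift = (6714.0/86166) × 360° = 28.05°.
With 5 satellites evenly phased, successive equator crossings are 28.05/5 = 5.610° apart.
That is 5.610 × 111.3 = 625 km at the equator.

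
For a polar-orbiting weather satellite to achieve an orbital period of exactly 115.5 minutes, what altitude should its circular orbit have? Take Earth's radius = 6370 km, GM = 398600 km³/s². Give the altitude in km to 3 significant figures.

T = 115.5 min = 6930.0 s.
From T = 2π√(a³/μ): a = (μ T²/4π²)^(1/3) = (398600 × 6930.0² / 4π²)^(1/3) = 7856 km.
Altitude h = a − R = 7856 − 6370 = 1486 km.

1490 km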